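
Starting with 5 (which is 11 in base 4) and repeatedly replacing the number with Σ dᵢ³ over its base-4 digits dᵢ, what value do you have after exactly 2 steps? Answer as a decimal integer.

8

5 = (1,1)_4 → 1³ + 1³ = 2
2 = (2)_4 → 2³ = 8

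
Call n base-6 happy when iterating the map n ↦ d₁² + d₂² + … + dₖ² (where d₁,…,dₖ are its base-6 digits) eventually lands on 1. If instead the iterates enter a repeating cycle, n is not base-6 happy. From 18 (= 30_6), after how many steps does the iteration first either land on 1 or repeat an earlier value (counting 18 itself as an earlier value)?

18 = (3,0)_6 → 9
9 = (1,3)_6 → 10
10 = (1,4)_6 → 17
17 = (2,5)_6 → 29
29 = (4,5)_6 → 41
41 = (1,0,5)_6 → 26
26 = (4,2)_6 → 20
20 = (3,2)_6 → 13
13 = (2,1)_6 → 5
5 = (5)_6 → 25
25 = (4,1)_6 → 17  — 17 repeats.
That took 11 steps.

11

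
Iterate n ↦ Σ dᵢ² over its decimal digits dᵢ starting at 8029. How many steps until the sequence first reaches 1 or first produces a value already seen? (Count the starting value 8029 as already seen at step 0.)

11

8029 → 8² + 0² + 2² + 9² = 64 + 0 + 4 + 81 = 149
149 → 1² + 4² + 9² = 1 + 16 + 81 = 98
98 → 9² + 8² = 81 + 64 = 145
145 → 1² + 4² + 5² = 1 + 16 + 25 = 42
42 → 4² + 2² = 16 + 4 = 20
20 → 2² + 0² = 4 + 0 = 4
4 → 4² = 16
16 → 1² + 6² = 1 + 36 = 37
37 → 3² + 7² = 9 + 49 = 58
58 → 5² + 8² = 25 + 64 = 89
89 → 8² + 9² = 64 + 81 = 145  — 145 repeats.
That took 11 steps.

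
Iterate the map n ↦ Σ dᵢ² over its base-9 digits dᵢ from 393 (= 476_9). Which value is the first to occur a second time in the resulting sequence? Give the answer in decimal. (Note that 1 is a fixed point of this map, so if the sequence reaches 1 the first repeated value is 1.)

1

393 = (4,7,6)_9 → 4² + 7² + 6² = 16 + 49 + 36 = 101
101 = (1,2,2)_9 → 1² + 2² + 2² = 1 + 4 + 4 = 9
9 = (1,0)_9 → 1² + 0² = 1 + 0 = 1  — reached the fixed point 1.
1 → 1, so 1 is the first repeated value.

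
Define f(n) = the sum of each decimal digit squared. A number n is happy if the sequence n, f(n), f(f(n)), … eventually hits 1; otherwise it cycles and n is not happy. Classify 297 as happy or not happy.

297 → 134
134 → 26
26 → 40
40 → 16
16 → 37
37 → 58
58 → 89
89 → 145
145 → 42
42 → 20
20 → 4
4 → 16  — 16 already seen; the sequence cycles without reaching 1.

not happy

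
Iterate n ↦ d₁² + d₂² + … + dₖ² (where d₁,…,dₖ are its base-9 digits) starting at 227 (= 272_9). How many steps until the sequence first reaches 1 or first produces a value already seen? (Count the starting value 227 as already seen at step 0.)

7

227 = (2,7,2)_9 → 2² + 7² + 2² = 57
57 = (6,3)_9 → 6² + 3² = 45
45 = (5,0)_9 → 5² + 0² = 25
25 = (2,7)_9 → 2² + 7² = 53
53 = (5,8)_9 → 5² + 8² = 89
89 = (1,0,8)_9 → 1² + 0² + 8² = 65
65 = (7,2)_9 → 7² + 2² = 53  — 53 repeats.
That took 7 steps.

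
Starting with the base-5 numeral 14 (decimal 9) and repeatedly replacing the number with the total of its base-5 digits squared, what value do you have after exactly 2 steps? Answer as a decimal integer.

9 = (1,4)_5 → 1² + 4² = 1 + 16 = 17
17 = (3,2)_5 → 3² + 2² = 9 + 4 = 13

13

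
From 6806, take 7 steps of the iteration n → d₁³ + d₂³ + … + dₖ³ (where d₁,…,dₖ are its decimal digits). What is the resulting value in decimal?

6806 → 944
944 → 857
857 → 980
980 → 1241
1241 → 74
74 → 407
407 → 407

407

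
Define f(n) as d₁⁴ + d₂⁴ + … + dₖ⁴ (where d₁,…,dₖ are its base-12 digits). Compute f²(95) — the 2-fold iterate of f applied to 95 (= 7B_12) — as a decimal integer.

16833

95 = (7,11)_12 → 7⁴ + 11⁴ = 17042
17042 = (9,10,4,2)_12 → 9⁴ + 10⁴ + 4⁴ + 2⁴ = 16833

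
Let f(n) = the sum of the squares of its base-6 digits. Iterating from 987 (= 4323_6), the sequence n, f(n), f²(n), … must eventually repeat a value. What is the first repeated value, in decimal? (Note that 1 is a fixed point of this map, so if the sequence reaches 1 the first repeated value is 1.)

987 = (4,3,2,3)_6 → 38
38 = (1,0,2)_6 → 5
5 = (5)_6 → 25
25 = (4,1)_6 → 17
17 = (2,5)_6 → 29
29 = (4,5)_6 → 41
41 = (1,0,5)_6 → 26
26 = (4,2)_6 → 20
20 = (3,2)_6 → 13
13 = (2,1)_6 → 5  — 5 already appeared earlier.

5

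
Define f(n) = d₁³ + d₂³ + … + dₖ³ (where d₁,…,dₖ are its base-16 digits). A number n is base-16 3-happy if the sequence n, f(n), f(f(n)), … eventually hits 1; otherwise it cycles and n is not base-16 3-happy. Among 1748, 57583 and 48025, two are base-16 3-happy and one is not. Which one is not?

1748: 1748 → 2477 → 3926 → 3716 → 3320 → 5615 → 6245 → 854 → 368 → 344 → 638 → 3095 → 2072 → 1025 → 65 → 65  — repeats 65 (not base-16 3-happy)
57583: 57583 → 8863 → 4120 → 514 → 16 → 1  — reaches 1 (base-16 3-happy)
48025: 48025 → 4120 → 514 → 16 → 1  — reaches 1 (base-16 3-happy)

1748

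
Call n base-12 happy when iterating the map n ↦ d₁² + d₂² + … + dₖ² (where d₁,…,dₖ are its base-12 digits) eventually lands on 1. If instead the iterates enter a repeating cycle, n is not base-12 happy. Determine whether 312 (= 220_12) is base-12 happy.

not base-12 happy

312 = (2,2,0)_12 → 2² + 2² + 0² = 8
8 = (8)_12 → 8² = 64
64 = (5,4)_12 → 5² + 4² = 41
41 = (3,5)_12 → 3² + 5² = 34
34 = (2,10)_12 → 2² + 10² = 104
104 = (8,8)_12 → 8² + 8² = 128
128 = (10,8)_12 → 10² + 8² = 164
164 = (1,1,8)_12 → 1² + 1² + 8² = 66
66 = (5,6)_12 → 5² + 6² = 61
61 = (5,1)_12 → 5² + 1² = 26
26 = (2,2)_12 → 2² + 2² = 8  — 8 already seen; the sequence cycles without reaching 1.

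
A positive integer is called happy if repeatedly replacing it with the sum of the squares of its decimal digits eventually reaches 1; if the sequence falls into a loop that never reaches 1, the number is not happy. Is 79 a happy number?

79 → 7² + 9² = 130
130 → 1² + 3² + 0² = 10
10 → 1² + 0² = 1  — reached 1.

happy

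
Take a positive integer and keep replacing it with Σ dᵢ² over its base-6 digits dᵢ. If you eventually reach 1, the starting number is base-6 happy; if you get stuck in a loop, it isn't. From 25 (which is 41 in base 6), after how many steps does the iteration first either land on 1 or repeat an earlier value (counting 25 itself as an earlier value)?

8

25 = (4,1)_6 → 4² + 1² = 16 + 1 = 17
17 = (2,5)_6 → 2² + 5² = 4 + 25 = 29
29 = (4,5)_6 → 4² + 5² = 16 + 25 = 41
41 = (1,0,5)_6 → 1² + 0² + 5² = 1 + 0 + 25 = 26
26 = (4,2)_6 → 4² + 2² = 16 + 4 = 20
20 = (3,2)_6 → 3² + 2² = 9 + 4 = 13
13 = (2,1)_6 → 2² + 1² = 4 + 1 = 5
5 = (5)_6 → 5² = 25  — 25 repeats.
That took 8 steps.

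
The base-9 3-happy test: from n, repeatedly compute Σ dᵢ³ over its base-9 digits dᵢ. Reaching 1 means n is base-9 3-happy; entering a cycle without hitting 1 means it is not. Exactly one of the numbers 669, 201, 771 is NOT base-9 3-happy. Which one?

669

669: 669 → 547 → 775 → 127 → 127  — repeats 127 (not base-9 3-happy)
201: 201 → 99 → 9 → 1  — reaches 1 (base-9 3-happy)
771: 771 → 281 → 99 → 9 → 1  — reaches 1 (base-9 3-happy)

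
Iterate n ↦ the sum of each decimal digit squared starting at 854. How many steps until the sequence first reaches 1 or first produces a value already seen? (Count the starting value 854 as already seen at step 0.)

12

854 → 8² + 5² + 4² = 105
105 → 1² + 0² + 5² = 26
26 → 2² + 6² = 40
40 → 4² + 0² = 16
16 → 1² + 6² = 37
37 → 3² + 7² = 58
58 → 5² + 8² = 89
89 → 8² + 9² = 145
145 → 1² + 4² + 5² = 42
42 → 4² + 2² = 20
20 → 2² + 0² = 4
4 → 4² = 16  — 16 repeats.
That took 12 steps.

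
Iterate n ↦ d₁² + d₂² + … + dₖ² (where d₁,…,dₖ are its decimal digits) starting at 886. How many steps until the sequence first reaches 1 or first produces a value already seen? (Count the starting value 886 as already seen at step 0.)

886 → 164
164 → 53
53 → 34
34 → 25
25 → 29
29 → 85
85 → 89
89 → 145
145 → 42
42 → 20
20 → 4
4 → 16
16 → 37
37 → 58
58 → 89  — 89 repeats.
That took 15 steps.

15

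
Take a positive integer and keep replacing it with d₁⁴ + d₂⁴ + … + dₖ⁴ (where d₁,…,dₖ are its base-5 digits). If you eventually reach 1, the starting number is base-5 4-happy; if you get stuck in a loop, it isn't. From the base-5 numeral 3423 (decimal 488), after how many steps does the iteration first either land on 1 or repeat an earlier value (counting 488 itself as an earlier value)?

488 = (3,4,2,3)_5 → 3⁴ + 4⁴ + 2⁴ + 3⁴ = 81 + 256 + 16 + 81 = 434
434 = (3,2,1,4)_5 → 3⁴ + 2⁴ + 1⁴ + 4⁴ = 81 + 16 + 1 + 256 = 354
354 = (2,4,0,4)_5 → 2⁴ + 4⁴ + 0⁴ + 4⁴ = 16 + 256 + 0 + 256 = 528
528 = (4,1,0,3)_5 → 4⁴ + 1⁴ + 0⁴ + 3⁴ = 256 + 1 + 0 + 81 = 338
338 = (2,3,2,3)_5 → 2⁴ + 3⁴ + 2⁴ + 3⁴ = 16 + 81 + 16 + 81 = 194
194 = (1,2,3,4)_5 → 1⁴ + 2⁴ + 3⁴ + 4⁴ = 1 + 16 + 81 + 256 = 354  — 354 repeats.
That took 6 steps.

6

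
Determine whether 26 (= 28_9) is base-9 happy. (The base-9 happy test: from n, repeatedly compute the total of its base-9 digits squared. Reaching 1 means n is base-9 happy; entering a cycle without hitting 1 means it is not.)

not base-9 happy

26 = (2,8)_9 → 2² + 8² = 4 + 64 = 68
68 = (7,5)_9 → 7² + 5² = 49 + 25 = 74
74 = (8,2)_9 → 8² + 2² = 64 + 4 = 68  — 68 already seen; the sequence cycles without reaching 1.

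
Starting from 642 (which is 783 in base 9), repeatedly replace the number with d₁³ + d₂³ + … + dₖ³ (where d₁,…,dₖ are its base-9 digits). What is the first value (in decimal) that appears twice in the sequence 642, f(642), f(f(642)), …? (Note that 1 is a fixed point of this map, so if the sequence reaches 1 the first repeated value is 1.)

642 = (7,8,3)_9 → 7³ + 8³ + 3³ = 882
882 = (1,1,8,0)_9 → 1³ + 1³ + 8³ + 0³ = 514
514 = (6,3,1)_9 → 6³ + 3³ + 1³ = 244
244 = (3,0,1)_9 → 3³ + 0³ + 1³ = 28
28 = (3,1)_9 → 3³ + 1³ = 28  — 28 already appeared earlier.

28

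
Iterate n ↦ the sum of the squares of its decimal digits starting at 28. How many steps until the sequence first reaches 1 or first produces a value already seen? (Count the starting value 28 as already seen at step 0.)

3

28 → 2² + 8² = 4 + 64 = 68
68 → 6² + 8² = 36 + 64 = 100
100 → 1² + 0² + 0² = 1 + 0 + 0 = 1  — reached 1.
That took 3 steps.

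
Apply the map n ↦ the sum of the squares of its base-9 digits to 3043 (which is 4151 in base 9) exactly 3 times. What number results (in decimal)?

53

3043 = (4,1,5,1)_9 → 4² + 1² + 5² + 1² = 16 + 1 + 25 + 1 = 43
43 = (4,7)_9 → 4² + 7² = 16 + 49 = 65
65 = (7,2)_9 → 7² + 2² = 49 + 4 = 53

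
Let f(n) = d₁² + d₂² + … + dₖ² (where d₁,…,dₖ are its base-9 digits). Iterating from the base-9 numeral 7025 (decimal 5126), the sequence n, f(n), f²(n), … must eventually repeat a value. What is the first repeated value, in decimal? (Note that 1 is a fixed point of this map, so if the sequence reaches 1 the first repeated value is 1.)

5126 = (7,0,2,5)_9 → 78
78 = (8,6)_9 → 100
100 = (1,2,1)_9 → 6
6 = (6)_9 → 36
36 = (4,0)_9 → 16
16 = (1,7)_9 → 50
50 = (5,5)_9 → 50  — 50 already appeared earlier.

50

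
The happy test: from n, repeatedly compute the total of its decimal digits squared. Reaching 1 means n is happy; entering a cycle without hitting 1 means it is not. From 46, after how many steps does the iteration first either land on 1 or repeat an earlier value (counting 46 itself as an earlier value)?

46 → 4² + 6² = 52
52 → 5² + 2² = 29
29 → 2² + 9² = 85
85 → 8² + 5² = 89
89 → 8² + 9² = 145
145 → 1² + 4² + 5² = 42
42 → 4² + 2² = 20
20 → 2² + 0² = 4
4 → 4² = 16
16 → 1² + 6² = 37
37 → 3² + 7² = 58
58 → 5² + 8² = 89  — 89 repeats.
That took 12 steps.

12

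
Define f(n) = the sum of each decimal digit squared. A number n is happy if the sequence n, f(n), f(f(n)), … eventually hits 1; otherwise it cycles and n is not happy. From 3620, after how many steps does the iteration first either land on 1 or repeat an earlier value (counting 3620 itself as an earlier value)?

3620 → 49
49 → 97
97 → 130
130 → 10
10 → 1  — reached 1.
That took 5 steps.

5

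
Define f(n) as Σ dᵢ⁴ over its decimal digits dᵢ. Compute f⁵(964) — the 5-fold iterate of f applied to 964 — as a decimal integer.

964 → 8113
8113 → 4179
4179 → 9219
9219 → 13139
13139 → 6725

6725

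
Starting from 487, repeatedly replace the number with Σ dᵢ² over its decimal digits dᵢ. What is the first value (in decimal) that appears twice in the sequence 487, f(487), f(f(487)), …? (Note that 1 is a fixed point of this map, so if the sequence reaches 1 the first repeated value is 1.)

487 → 4² + 8² + 7² = 129
129 → 1² + 2² + 9² = 86
86 → 8² + 6² = 100
100 → 1² + 0² + 0² = 1  — reached the fixed point 1.
1 → 1, so 1 is the first repeated value.

1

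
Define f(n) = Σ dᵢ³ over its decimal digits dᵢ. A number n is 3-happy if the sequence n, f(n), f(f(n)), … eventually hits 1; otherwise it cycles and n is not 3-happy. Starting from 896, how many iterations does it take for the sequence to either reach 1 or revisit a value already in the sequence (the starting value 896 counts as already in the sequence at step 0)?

896 → 8³ + 9³ + 6³ = 1457
1457 → 1³ + 4³ + 5³ + 7³ = 533
533 → 5³ + 3³ + 3³ = 179
179 → 1³ + 7³ + 9³ = 1073
1073 → 1³ + 0³ + 7³ + 3³ = 371
371 → 3³ + 7³ + 1³ = 371  — 371 repeats.
That took 6 steps.

6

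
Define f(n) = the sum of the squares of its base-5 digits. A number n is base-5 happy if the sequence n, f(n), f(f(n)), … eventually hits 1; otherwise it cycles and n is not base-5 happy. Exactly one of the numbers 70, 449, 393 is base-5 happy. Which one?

393

70: 70 → 20 → 16 → 10 → 4 → 16  — repeats 16 (not base-5 happy)
449: 449 → 45 → 17 → 13 → 13  — repeats 13 (not base-5 happy)
393: 393 → 27 → 5 → 1  — reaches 1 (base-5 happy)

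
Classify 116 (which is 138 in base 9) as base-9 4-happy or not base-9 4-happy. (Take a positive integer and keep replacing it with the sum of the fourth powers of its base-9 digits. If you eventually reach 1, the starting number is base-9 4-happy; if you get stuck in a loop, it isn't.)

not base-9 4-happy

116 = (1,3,8)_9 → 1⁴ + 3⁴ + 8⁴ = 4178
4178 = (5,6,5,2)_9 → 5⁴ + 6⁴ + 5⁴ + 2⁴ = 2562
2562 = (3,4,5,6)_9 → 3⁴ + 4⁴ + 5⁴ + 6⁴ = 2258
2258 = (3,0,7,8)_9 → 3⁴ + 0⁴ + 7⁴ + 8⁴ = 6578
6578 = (1,0,0,1,8)_9 → 1⁴ + 0⁴ + 0⁴ + 1⁴ + 8⁴ = 4098
4098 = (5,5,5,3)_9 → 5⁴ + 5⁴ + 5⁴ + 3⁴ = 1956
1956 = (2,6,1,3)_9 → 2⁴ + 6⁴ + 1⁴ + 3⁴ = 1394
1394 = (1,8,1,8)_9 → 1⁴ + 8⁴ + 1⁴ + 8⁴ = 8194
8194 = (1,2,2,1,4)_9 → 1⁴ + 2⁴ + 2⁴ + 1⁴ + 4⁴ = 290
290 = (3,5,2)_9 → 3⁴ + 5⁴ + 2⁴ = 722
722 = (8,8,2)_9 → 8⁴ + 8⁴ + 2⁴ = 8208
8208 = (1,2,2,3,0)_9 → 1⁴ + 2⁴ + 2⁴ + 3⁴ + 0⁴ = 114
114 = (1,3,6)_9 → 1⁴ + 3⁴ + 6⁴ = 1378
1378 = (1,8,0,1)_9 → 1⁴ + 8⁴ + 0⁴ + 1⁴ = 4098  — 4098 already seen; the sequence cycles without reaching 1.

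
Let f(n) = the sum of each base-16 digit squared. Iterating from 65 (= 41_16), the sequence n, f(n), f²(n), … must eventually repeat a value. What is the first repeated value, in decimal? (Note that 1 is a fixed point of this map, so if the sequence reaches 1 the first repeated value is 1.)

1

65 = (4,1)_16 → 4² + 1² = 16 + 1 = 17
17 = (1,1)_16 → 1² + 1² = 1 + 1 = 2
2 = (2)_16 → 2² = 4
4 = (4)_16 → 4² = 16
16 = (1,0)_16 → 1² + 0² = 1 + 0 = 1  — reached the fixed point 1.
1 → 1, so 1 is the first repeated value.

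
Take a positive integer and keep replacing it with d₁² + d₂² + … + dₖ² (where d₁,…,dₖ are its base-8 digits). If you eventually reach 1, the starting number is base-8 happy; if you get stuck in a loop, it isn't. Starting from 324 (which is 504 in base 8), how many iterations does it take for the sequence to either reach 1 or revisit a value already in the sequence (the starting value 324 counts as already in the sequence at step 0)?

4

324 = (5,0,4)_8 → 5² + 0² + 4² = 41
41 = (5,1)_8 → 5² + 1² = 26
26 = (3,2)_8 → 3² + 2² = 13
13 = (1,5)_8 → 1² + 5² = 26  — 26 repeats.
That took 4 steps.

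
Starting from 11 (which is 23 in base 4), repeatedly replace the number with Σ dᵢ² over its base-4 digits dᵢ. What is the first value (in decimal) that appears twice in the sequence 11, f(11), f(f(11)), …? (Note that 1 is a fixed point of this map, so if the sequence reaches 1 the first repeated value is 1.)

11 = (2,3)_4 → 2² + 3² = 13
13 = (3,1)_4 → 3² + 1² = 10
10 = (2,2)_4 → 2² + 2² = 8
8 = (2,0)_4 → 2² + 0² = 4
4 = (1,0)_4 → 1² + 0² = 1  — reached the fixed point 1.
1 → 1, so 1 is the first repeated value.

1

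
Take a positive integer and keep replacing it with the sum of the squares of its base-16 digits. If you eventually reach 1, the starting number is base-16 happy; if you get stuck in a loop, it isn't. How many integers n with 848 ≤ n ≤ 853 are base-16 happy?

848: 848 → 34 → 8 → 64 → 16 → 1  (reaches 1)
849: 849 → 35 → 13 → 169 → 181 → 146 → 85 → 50 → 13  (repeats 13)
850: 850 → 38 → 40 → 68 → 32 → 4 → 16 → 1  (reaches 1)
851: 851 → 43 → 125 → 218 → 269 → 170 → 200 → 208 → 169 → 181 → 146 → 85 → 50 → 13 → 169  (repeats 169)
852: 852 → 50 → 13 → 169 → 181 → 146 → 85 → 50  (repeats 50)
853: 853 → 59 → 130 → 68 → 32 → 4 → 16 → 1  (reaches 1)
base-16 happy: 848, 850, 853

3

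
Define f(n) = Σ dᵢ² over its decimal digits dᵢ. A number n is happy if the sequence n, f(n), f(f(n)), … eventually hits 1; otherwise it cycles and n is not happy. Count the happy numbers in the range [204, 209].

204: 204 → 20 → 4 → 16 → 37 → 58 → 89 → 145 → 42 → 20  (repeats 20)
205: 205 → 29 → 85 → 89 → 145 → 42 → 20 → 4 → 16 → 37 → 58 → 89  (repeats 89)
206: 206 → 40 → 16 → 37 → 58 → 89 → 145 → 42 → 20 → 4 → 16  (repeats 16)
207: 207 → 53 → 34 → 25 → 29 → 85 → 89 → 145 → 42 → 20 → 4 → 16 → 37 → 58 → 89  (repeats 89)
208: 208 → 68 → 100 → 1  (reaches 1)
209: 209 → 85 → 89 → 145 → 42 → 20 → 4 → 16 → 37 → 58 → 89  (repeats 89)
happy: 208

1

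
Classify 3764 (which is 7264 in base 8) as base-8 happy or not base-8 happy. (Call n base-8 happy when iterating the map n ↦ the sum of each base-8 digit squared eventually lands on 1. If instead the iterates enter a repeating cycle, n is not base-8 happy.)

3764 = (7,2,6,4)_8 → 7² + 2² + 6² + 4² = 105
105 = (1,5,1)_8 → 1² + 5² + 1² = 27
27 = (3,3)_8 → 3² + 3² = 18
18 = (2,2)_8 → 2² + 2² = 8
8 = (1,0)_8 → 1² + 0² = 1  — reached 1.

base-8 happy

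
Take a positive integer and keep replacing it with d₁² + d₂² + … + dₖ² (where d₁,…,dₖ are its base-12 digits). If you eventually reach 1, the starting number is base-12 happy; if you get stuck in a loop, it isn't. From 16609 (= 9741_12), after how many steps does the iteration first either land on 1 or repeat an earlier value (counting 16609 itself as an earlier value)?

16609 = (9,7,4,1)_12 → 9² + 7² + 4² + 1² = 147
147 = (1,0,3)_12 → 1² + 0² + 3² = 10
10 = (10)_12 → 10² = 100
100 = (8,4)_12 → 8² + 4² = 80
80 = (6,8)_12 → 6² + 8² = 100  — 100 repeats.
That took 5 steps.

5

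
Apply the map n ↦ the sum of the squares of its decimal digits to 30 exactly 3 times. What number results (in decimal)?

30 → 3² + 0² = 9 + 0 = 9
9 → 9² = 81
81 → 8² + 1² = 64 + 1 = 65

65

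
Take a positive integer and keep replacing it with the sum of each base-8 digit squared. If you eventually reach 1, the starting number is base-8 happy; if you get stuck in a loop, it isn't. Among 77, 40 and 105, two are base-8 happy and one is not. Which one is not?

77: 77 → 27 → 18 → 8 → 1  — reaches 1 (base-8 happy)
40: 40 → 25 → 10 → 5 → 25  — repeats 25 (not base-8 happy)
105: 105 → 27 → 18 → 8 → 1  — reaches 1 (base-8 happy)

40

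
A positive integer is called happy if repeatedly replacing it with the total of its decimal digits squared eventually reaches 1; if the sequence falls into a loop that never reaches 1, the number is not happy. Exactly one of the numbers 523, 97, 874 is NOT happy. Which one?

523: 523 → 38 → 73 → 58 → 89 → 145 → 42 → 20 → 4 → 16 → 37 → 58  — repeats 58 (not happy)
97: 97 → 130 → 10 → 1  — reaches 1 (happy)
874: 874 → 129 → 86 → 100 → 1  — reaches 1 (happy)

523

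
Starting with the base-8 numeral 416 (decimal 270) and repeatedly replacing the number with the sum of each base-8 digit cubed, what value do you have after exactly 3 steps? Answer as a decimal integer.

92

270 = (4,1,6)_8 → 4³ + 1³ + 6³ = 64 + 1 + 216 = 281
281 = (4,3,1)_8 → 4³ + 3³ + 1³ = 64 + 27 + 1 = 92
92 = (1,3,4)_8 → 1³ + 3³ + 4³ = 1 + 27 + 64 = 92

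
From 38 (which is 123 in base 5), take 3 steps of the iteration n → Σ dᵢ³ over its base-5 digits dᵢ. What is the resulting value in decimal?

8

38 = (1,2,3)_5 → 1³ + 2³ + 3³ = 36
36 = (1,2,1)_5 → 1³ + 2³ + 1³ = 10
10 = (2,0)_5 → 2³ + 0³ = 8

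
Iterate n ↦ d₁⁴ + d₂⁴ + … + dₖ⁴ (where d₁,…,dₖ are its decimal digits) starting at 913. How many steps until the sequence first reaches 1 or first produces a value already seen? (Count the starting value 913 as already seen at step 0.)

913 → 6643
6643 → 2929
2929 → 13154
13154 → 964
964 → 8113
8113 → 4179
4179 → 9219
9219 → 13139
13139 → 6725
6725 → 4338
4338 → 4514
4514 → 1138
1138 → 4179  — 4179 repeats.
That took 13 steps.

13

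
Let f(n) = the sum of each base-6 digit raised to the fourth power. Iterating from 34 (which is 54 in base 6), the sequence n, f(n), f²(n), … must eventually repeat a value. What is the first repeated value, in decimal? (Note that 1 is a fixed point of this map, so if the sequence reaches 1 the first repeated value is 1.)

353

34 = (5,4)_6 → 5⁴ + 4⁴ = 881
881 = (4,0,2,5)_6 → 4⁴ + 0⁴ + 2⁴ + 5⁴ = 897
897 = (4,0,5,3)_6 → 4⁴ + 0⁴ + 5⁴ + 3⁴ = 962
962 = (4,2,4,2)_6 → 4⁴ + 2⁴ + 4⁴ + 2⁴ = 544
544 = (2,3,0,4)_6 → 2⁴ + 3⁴ + 0⁴ + 4⁴ = 353
353 = (1,3,4,5)_6 → 1⁴ + 3⁴ + 4⁴ + 5⁴ = 963
963 = (4,2,4,3)_6 → 4⁴ + 2⁴ + 4⁴ + 3⁴ = 609
609 = (2,4,5,3)_6 → 2⁴ + 4⁴ + 5⁴ + 3⁴ = 978
978 = (4,3,1,0)_6 → 4⁴ + 3⁴ + 1⁴ + 0⁴ = 338
338 = (1,3,2,2)_6 → 1⁴ + 3⁴ + 2⁴ + 2⁴ = 114
114 = (3,1,0)_6 → 3⁴ + 1⁴ + 0⁴ = 82
82 = (2,1,4)_6 → 2⁴ + 1⁴ + 4⁴ = 273
273 = (1,1,3,3)_6 → 1⁴ + 1⁴ + 3⁴ + 3⁴ = 164
164 = (4,3,2)_6 → 4⁴ + 3⁴ + 2⁴ = 353  — 353 already appeared earlier.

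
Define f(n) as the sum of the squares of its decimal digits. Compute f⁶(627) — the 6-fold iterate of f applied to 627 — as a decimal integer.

16

627 → 89
89 → 145
145 → 42
42 → 20
20 → 4
4 → 16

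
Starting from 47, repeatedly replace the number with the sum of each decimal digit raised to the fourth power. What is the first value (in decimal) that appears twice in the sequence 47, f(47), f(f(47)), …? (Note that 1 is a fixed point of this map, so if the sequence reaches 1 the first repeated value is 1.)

4338

47 → 4⁴ + 7⁴ = 256 + 2401 = 2657
2657 → 2⁴ + 6⁴ + 5⁴ + 7⁴ = 16 + 1296 + 625 + 2401 = 4338
4338 → 4⁴ + 3⁴ + 3⁴ + 8⁴ = 256 + 81 + 81 + 4096 = 4514
4514 → 4⁴ + 5⁴ + 1⁴ + 4⁴ = 256 + 625 + 1 + 256 = 1138
1138 → 1⁴ + 1⁴ + 3⁴ + 8⁴ = 1 + 1 + 81 + 4096 = 4179
4179 → 4⁴ + 1⁴ + 7⁴ + 9⁴ = 256 + 1 + 2401 + 6561 = 9219
9219 → 9⁴ + 2⁴ + 1⁴ + 9⁴ = 6561 + 16 + 1 + 6561 = 13139
13139 → 1⁴ + 3⁴ + 1⁴ + 3⁴ + 9⁴ = 1 + 81 + 1 + 81 + 6561 = 6725
6725 → 6⁴ + 7⁴ + 2⁴ + 5⁴ = 1296 + 2401 + 16 + 625 = 4338  — 4338 already appeared earlier.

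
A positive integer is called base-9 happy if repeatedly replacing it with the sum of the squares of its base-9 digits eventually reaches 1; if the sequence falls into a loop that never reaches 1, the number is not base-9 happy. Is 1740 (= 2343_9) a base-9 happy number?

1740 = (2,3,4,3)_9 → 2² + 3² + 4² + 3² = 38
38 = (4,2)_9 → 4² + 2² = 20
20 = (2,2)_9 → 2² + 2² = 8
8 = (8)_9 → 8² = 64
64 = (7,1)_9 → 7² + 1² = 50
50 = (5,5)_9 → 5² + 5² = 50  — 50 already seen; the sequence cycles without reaching 1.

not base-9 happy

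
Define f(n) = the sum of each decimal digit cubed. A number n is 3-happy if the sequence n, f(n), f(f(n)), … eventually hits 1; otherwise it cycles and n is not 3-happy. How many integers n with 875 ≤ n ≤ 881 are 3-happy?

1

875: 875 → 980 → 1241 → 74 → 407 → 407  — not 3-happy
876: 876 → 1071 → 345 → 216 → 225 → 141 → 66 → 432 → 99 → 1458 → 702 → 351 → 153 → 153  — not 3-happy
877: 877 → 1198 → 1243 → 100 → 1  — 3-happy
878: 878 → 1367 → 587 → 980 → 1241 → 74 → 407 → 407  — not 3-happy
879: 879 → 1584 → 702 → 351 → 153 → 153  — not 3-happy
880: 880 → 1024 → 73 → 370 → 370  — not 3-happy
881: 881 → 1025 → 134 → 92 → 737 → 713 → 371 → 371  — not 3-happy
3-happy: 877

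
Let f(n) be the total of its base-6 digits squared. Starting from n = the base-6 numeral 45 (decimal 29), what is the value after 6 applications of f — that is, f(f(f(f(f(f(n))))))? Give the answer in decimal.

25

29 = (4,5)_6 → 41
41 = (1,0,5)_6 → 26
26 = (4,2)_6 → 20
20 = (3,2)_6 → 13
13 = (2,1)_6 → 5
5 = (5)_6 → 25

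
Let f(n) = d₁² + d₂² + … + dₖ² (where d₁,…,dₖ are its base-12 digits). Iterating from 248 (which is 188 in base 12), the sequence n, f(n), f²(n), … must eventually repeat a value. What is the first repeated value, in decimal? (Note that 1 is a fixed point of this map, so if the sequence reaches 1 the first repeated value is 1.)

25

248 = (1,8,8)_12 → 1² + 8² + 8² = 129
129 = (10,9)_12 → 10² + 9² = 181
181 = (1,3,1)_12 → 1² + 3² + 1² = 11
11 = (11)_12 → 11² = 121
121 = (10,1)_12 → 10² + 1² = 101
101 = (8,5)_12 → 8² + 5² = 89
89 = (7,5)_12 → 7² + 5² = 74
74 = (6,2)_12 → 6² + 2² = 40
40 = (3,4)_12 → 3² + 4² = 25
25 = (2,1)_12 → 2² + 1² = 5
5 = (5)_12 → 5² = 25  — 25 already appeared earlier.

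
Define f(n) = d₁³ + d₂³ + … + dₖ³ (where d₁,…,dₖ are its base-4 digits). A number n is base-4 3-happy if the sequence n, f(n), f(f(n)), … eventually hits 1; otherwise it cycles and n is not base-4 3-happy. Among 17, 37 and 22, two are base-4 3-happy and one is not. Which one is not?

17: 17 → 2 → 8 → 8  — repeats 8 (not base-4 3-happy)
37: 37 → 10 → 16 → 1  — reaches 1 (base-4 3-happy)
22: 22 → 10 → 16 → 1  — reaches 1 (base-4 3-happy)

17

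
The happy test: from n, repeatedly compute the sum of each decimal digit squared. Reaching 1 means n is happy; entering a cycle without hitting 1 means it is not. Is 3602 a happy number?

3602 → 3² + 6² + 0² + 2² = 49
49 → 4² + 9² = 97
97 → 9² + 7² = 130
130 → 1² + 3² + 0² = 10
10 → 1² + 0² = 1  — reached 1.

happy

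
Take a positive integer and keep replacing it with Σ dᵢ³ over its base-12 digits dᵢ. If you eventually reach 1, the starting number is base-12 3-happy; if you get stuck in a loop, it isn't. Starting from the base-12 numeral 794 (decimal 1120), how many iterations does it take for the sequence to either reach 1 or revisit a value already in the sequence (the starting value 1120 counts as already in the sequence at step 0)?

15

1120 = (7,9,4)_12 → 7³ + 9³ + 4³ = 343 + 729 + 64 = 1136
1136 = (7,10,8)_12 → 7³ + 10³ + 8³ = 343 + 1000 + 512 = 1855
1855 = (1,0,10,7)_12 → 1³ + 0³ + 10³ + 7³ = 1 + 0 + 1000 + 343 = 1344
1344 = (9,4,0)_12 → 9³ + 4³ + 0³ = 729 + 64 + 0 = 793
793 = (5,6,1)_12 → 5³ + 6³ + 1³ = 125 + 216 + 1 = 342
342 = (2,4,6)_12 → 2³ + 4³ + 6³ = 8 + 64 + 216 = 288
288 = (2,0,0)_12 → 2³ + 0³ + 0³ = 8 + 0 + 0 = 8
8 = (8)_12 → 8³ = 512
512 = (3,6,8)_12 → 3³ + 6³ + 8³ = 27 + 216 + 512 = 755
755 = (5,2,11)_12 → 5³ + 2³ + 11³ = 125 + 8 + 1331 = 1464
1464 = (10,2,0)_12 → 10³ + 2³ + 0³ = 1000 + 8 + 0 = 1008
1008 = (7,0,0)_12 → 7³ + 0³ + 0³ = 343 + 0 + 0 = 343
343 = (2,4,7)_12 → 2³ + 4³ + 7³ = 8 + 64 + 343 = 415
415 = (2,10,7)_12 → 2³ + 10³ + 7³ = 8 + 1000 + 343 = 1351
1351 = (9,4,7)_12 → 9³ + 4³ + 7³ = 729 + 64 + 343 = 1136  — 1136 repeats.
That took 15 steps.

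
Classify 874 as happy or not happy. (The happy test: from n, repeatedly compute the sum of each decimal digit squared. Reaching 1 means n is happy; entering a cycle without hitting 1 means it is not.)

happy

874 → 8² + 7² + 4² = 129
129 → 1² + 2² + 9² = 86
86 → 8² + 6² = 100
100 → 1² + 0² + 0² = 1  — reached 1.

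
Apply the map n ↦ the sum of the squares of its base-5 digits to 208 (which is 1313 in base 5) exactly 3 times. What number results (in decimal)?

208 = (1,3,1,3)_5 → 1² + 3² + 1² + 3² = 20
20 = (4,0)_5 → 4² + 0² = 16
16 = (3,1)_5 → 3² + 1² = 10

10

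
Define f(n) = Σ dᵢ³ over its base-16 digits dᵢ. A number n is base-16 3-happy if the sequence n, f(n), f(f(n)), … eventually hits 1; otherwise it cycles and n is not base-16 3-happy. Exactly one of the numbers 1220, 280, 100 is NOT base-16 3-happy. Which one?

1220

1220: 1220 → 1856 → 407 → 1073 → 92 → 1853 → 2567 → 1343 → 3527 → 4268 → 2729 → 2729  — repeats 2729 (not base-16 3-happy)
280: 280 → 514 → 16 → 1  — reaches 1 (base-16 3-happy)
100: 100 → 280 → 514 → 16 → 1  — reaches 1 (base-16 3-happy)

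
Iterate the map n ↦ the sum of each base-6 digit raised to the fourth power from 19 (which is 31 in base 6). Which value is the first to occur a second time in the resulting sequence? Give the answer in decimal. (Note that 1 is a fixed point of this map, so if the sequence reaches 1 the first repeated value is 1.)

19 = (3,1)_6 → 82
82 = (2,1,4)_6 → 273
273 = (1,1,3,3)_6 → 164
164 = (4,3,2)_6 → 353
353 = (1,3,4,5)_6 → 963
963 = (4,2,4,3)_6 → 609
609 = (2,4,5,3)_6 → 978
978 = (4,3,1,0)_6 → 338
338 = (1,3,2,2)_6 → 114
114 = (3,1,0)_6 → 82  — 82 already appeared earlier.

82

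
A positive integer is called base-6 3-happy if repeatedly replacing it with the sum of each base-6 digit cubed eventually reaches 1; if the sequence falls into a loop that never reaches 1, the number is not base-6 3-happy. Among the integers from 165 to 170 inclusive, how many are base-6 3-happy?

3

165: 165 → 118 → 92 → 43 → 3 → 27 → 91 → 36 → 1  (reaches 1)
166: 166 → 155 → 190 → 190  (repeats 190)
167: 167 → 216 → 1  (reaches 1)
168: 168 → 128 → 62 → 73 → 9 → 28 → 128  (repeats 128)
169: 169 → 129 → 81 → 36 → 1  (reaches 1)
170: 170 → 136 → 155 → 190 → 190  (repeats 190)
base-6 3-happy: 165, 167, 169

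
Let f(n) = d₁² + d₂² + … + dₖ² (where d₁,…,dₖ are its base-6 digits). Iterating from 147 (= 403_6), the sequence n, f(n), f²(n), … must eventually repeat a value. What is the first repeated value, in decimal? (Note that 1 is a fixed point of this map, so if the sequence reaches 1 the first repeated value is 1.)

147 = (4,0,3)_6 → 4² + 0² + 3² = 16 + 0 + 9 = 25
25 = (4,1)_6 → 4² + 1² = 16 + 1 = 17
17 = (2,5)_6 → 2² + 5² = 4 + 25 = 29
29 = (4,5)_6 → 4² + 5² = 16 + 25 = 41
41 = (1,0,5)_6 → 1² + 0² + 5² = 1 + 0 + 25 = 26
26 = (4,2)_6 → 4² + 2² = 16 + 4 = 20
20 = (3,2)_6 → 3² + 2² = 9 + 4 = 13
13 = (2,1)_6 → 2² + 1² = 4 + 1 = 5
5 = (5)_6 → 5² = 25  — 25 already appeared earlier.

25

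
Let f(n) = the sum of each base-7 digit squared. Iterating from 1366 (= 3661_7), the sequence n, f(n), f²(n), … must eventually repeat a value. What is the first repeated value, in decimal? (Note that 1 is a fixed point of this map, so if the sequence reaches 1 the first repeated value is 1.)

1366 = (3,6,6,1)_7 → 3² + 6² + 6² + 1² = 82
82 = (1,4,5)_7 → 1² + 4² + 5² = 42
42 = (6,0)_7 → 6² + 0² = 36
36 = (5,1)_7 → 5² + 1² = 26
26 = (3,5)_7 → 3² + 5² = 34
34 = (4,6)_7 → 4² + 6² = 52
52 = (1,0,3)_7 → 1² + 0² + 3² = 10
10 = (1,3)_7 → 1² + 3² = 10  — 10 already appeared earlier.

10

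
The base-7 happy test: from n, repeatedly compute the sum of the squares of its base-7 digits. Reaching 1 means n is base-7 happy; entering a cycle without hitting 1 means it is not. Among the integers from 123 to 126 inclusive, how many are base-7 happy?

1

123: 123 → 29 → 17 → 13 → 37 → 29  (repeats 29)
124: 124 → 38 → 34 → 52 → 10 → 10  (repeats 10)
125: 125 → 49 → 1  (reaches 1)
126: 126 → 20 → 40 → 50 → 2 → 4 → 16 → 8 → 2  (repeats 2)
base-7 happy: 125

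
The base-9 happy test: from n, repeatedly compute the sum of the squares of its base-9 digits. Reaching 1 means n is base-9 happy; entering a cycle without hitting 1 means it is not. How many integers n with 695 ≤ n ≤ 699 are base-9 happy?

1

695: 695 → 93 → 11 → 5 → 25 → 53 → 89 → 65 → 53  (repeats 53)
696: 696 → 98 → 66 → 58 → 52 → 74 → 68 → 74  (repeats 74)
697: 697 → 105 → 41 → 41  (repeats 41)
698: 698 → 114 → 46 → 26 → 68 → 74 → 68  (repeats 68)
699: 699 → 125 → 81 → 1  (reaches 1)
base-9 happy: 699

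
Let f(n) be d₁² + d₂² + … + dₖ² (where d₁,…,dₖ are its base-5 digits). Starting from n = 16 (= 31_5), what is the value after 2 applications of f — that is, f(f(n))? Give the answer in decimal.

16 = (3,1)_5 → 10
10 = (2,0)_5 → 4

4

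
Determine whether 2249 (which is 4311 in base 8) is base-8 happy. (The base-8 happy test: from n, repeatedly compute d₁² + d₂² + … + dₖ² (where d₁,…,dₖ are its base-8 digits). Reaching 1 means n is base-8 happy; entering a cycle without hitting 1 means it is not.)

2249 = (4,3,1,1)_8 → 4² + 3² + 1² + 1² = 27
27 = (3,3)_8 → 3² + 3² = 18
18 = (2,2)_8 → 2² + 2² = 8
8 = (1,0)_8 → 1² + 0² = 1  — reached 1.

base-8 happy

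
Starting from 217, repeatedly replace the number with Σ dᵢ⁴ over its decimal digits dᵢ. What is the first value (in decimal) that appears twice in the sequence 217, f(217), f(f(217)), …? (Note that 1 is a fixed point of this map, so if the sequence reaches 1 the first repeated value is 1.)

2178

217 → 2⁴ + 1⁴ + 7⁴ = 16 + 1 + 2401 = 2418
2418 → 2⁴ + 4⁴ + 1⁴ + 8⁴ = 16 + 256 + 1 + 4096 = 4369
4369 → 4⁴ + 3⁴ + 6⁴ + 9⁴ = 256 + 81 + 1296 + 6561 = 8194
8194 → 8⁴ + 1⁴ + 9⁴ + 4⁴ = 4096 + 1 + 6561 + 256 = 10914
10914 → 1⁴ + 0⁴ + 9⁴ + 1⁴ + 4⁴ = 1 + 0 + 6561 + 1 + 256 = 6819
6819 → 6⁴ + 8⁴ + 1⁴ + 9⁴ = 1296 + 4096 + 1 + 6561 = 11954
11954 → 1⁴ + 1⁴ + 9⁴ + 5⁴ + 4⁴ = 1 + 1 + 6561 + 625 + 256 = 7444
7444 → 7⁴ + 4⁴ + 4⁴ + 4⁴ = 2401 + 256 + 256 + 256 = 3169
3169 → 3⁴ + 1⁴ + 6⁴ + 9⁴ = 81 + 1 + 1296 + 6561 = 7939
7939 → 7⁴ + 9⁴ + 3⁴ + 9⁴ = 2401 + 6561 + 81 + 6561 = 15604
15604 → 1⁴ + 5⁴ + 6⁴ + 0⁴ + 4⁴ = 1 + 625 + 1296 + 0 + 256 = 2178
2178 → 2⁴ + 1⁴ + 7⁴ + 8⁴ = 16 + 1 + 2401 + 4096 = 6514
6514 → 6⁴ + 5⁴ + 1⁴ + 4⁴ = 1296 + 625 + 1 + 256 = 2178  — 2178 already appeared earlier.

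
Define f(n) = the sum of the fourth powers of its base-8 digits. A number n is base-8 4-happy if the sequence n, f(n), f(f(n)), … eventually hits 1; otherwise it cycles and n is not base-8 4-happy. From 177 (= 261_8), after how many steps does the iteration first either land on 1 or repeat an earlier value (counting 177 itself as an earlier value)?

6

177 = (2,6,1)_8 → 2⁴ + 6⁴ + 1⁴ = 1313
1313 = (2,4,4,1)_8 → 2⁴ + 4⁴ + 4⁴ + 1⁴ = 529
529 = (1,0,2,1)_8 → 1⁴ + 0⁴ + 2⁴ + 1⁴ = 18
18 = (2,2)_8 → 2⁴ + 2⁴ = 32
32 = (4,0)_8 → 4⁴ + 0⁴ = 256
256 = (4,0,0)_8 → 4⁴ + 0⁴ + 0⁴ = 256  — 256 repeats.
That took 6 steps.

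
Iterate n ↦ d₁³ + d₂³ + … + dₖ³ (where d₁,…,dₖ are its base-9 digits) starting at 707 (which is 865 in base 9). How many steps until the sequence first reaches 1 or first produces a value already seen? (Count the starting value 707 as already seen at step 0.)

707 = (8,6,5)_9 → 8³ + 6³ + 5³ = 853
853 = (1,1,4,7)_9 → 1³ + 1³ + 4³ + 7³ = 409
409 = (5,0,4)_9 → 5³ + 0³ + 4³ = 189
189 = (2,3,0)_9 → 2³ + 3³ + 0³ = 35
35 = (3,8)_9 → 3³ + 8³ = 539
539 = (6,5,8)_9 → 6³ + 5³ + 8³ = 853  — 853 repeats.
That took 6 steps.

6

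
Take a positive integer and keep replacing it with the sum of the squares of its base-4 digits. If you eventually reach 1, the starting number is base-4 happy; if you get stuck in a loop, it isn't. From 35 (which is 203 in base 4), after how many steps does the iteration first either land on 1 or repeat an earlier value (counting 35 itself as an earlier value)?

5

35 = (2,0,3)_4 → 2² + 0² + 3² = 4 + 0 + 9 = 13
13 = (3,1)_4 → 3² + 1² = 9 + 1 = 10
10 = (2,2)_4 → 2² + 2² = 4 + 4 = 8
8 = (2,0)_4 → 2² + 0² = 4 + 0 = 4
4 = (1,0)_4 → 1² + 0² = 1 + 0 = 1  — reached 1.
That took 5 steps.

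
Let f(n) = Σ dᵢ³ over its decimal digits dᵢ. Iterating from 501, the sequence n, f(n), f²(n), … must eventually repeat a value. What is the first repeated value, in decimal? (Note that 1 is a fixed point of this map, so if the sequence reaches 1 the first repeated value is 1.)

153

501 → 5³ + 0³ + 1³ = 126
126 → 1³ + 2³ + 6³ = 225
225 → 2³ + 2³ + 5³ = 141
141 → 1³ + 4³ + 1³ = 66
66 → 6³ + 6³ = 432
432 → 4³ + 3³ + 2³ = 99
99 → 9³ + 9³ = 1458
1458 → 1³ + 4³ + 5³ + 8³ = 702
702 → 7³ + 0³ + 2³ = 351
351 → 3³ + 5³ + 1³ = 153
153 → 1³ + 5³ + 3³ = 153  — 153 already appeared earlier.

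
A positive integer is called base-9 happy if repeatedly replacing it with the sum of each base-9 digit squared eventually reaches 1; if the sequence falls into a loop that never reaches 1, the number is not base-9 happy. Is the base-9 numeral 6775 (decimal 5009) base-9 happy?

5009 = (6,7,7,5)_9 → 6² + 7² + 7² + 5² = 36 + 49 + 49 + 25 = 159
159 = (1,8,6)_9 → 1² + 8² + 6² = 1 + 64 + 36 = 101
101 = (1,2,2)_9 → 1² + 2² + 2² = 1 + 4 + 4 = 9
9 = (1,0)_9 → 1² + 0² = 1 + 0 = 1  — reached 1.

base-9 happy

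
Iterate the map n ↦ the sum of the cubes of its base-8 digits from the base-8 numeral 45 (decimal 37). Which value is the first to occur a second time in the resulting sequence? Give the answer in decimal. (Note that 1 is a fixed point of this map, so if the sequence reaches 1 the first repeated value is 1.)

476

37 = (4,5)_8 → 4³ + 5³ = 189
189 = (2,7,5)_8 → 2³ + 7³ + 5³ = 476
476 = (7,3,4)_8 → 7³ + 3³ + 4³ = 434
434 = (6,6,2)_8 → 6³ + 6³ + 2³ = 440
440 = (6,7,0)_8 → 6³ + 7³ + 0³ = 559
559 = (1,0,5,7)_8 → 1³ + 0³ + 5³ + 7³ = 469
469 = (7,2,5)_8 → 7³ + 2³ + 5³ = 476  — 476 already appeared earlier.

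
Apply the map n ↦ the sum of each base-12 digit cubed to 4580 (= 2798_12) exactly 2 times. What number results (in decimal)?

4580 = (2,7,9,8)_12 → 2³ + 7³ + 9³ + 8³ = 8 + 343 + 729 + 512 = 1592
1592 = (11,0,8)_12 → 11³ + 0³ + 8³ = 1331 + 0 + 512 = 1843

1843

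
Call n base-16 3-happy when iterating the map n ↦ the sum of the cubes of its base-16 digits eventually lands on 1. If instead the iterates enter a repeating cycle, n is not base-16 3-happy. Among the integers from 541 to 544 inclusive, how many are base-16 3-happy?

541: 541 → 2206 → 3985 → 4105 → 730 → 3205 → 2365 → 2953 → 2572 → 2728 → 2512 → 2926 → 4291 → 1756 → 4141 → 2206  (repeats 2206)
542: 542 → 2753 → 2729 → 2729  (repeats 2729)
543: 543 → 3384 → 2736 → 2331 → 2061 → 2709 → 1854 → 3114 → 2736  (repeats 2736)
544: 544 → 16 → 1  (reaches 1)
base-16 3-happy: 544

1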